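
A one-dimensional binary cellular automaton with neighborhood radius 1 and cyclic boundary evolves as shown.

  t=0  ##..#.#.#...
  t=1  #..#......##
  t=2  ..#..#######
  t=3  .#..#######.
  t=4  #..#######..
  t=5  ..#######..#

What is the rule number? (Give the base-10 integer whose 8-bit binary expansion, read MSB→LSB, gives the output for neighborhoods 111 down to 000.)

139

  nb ###: next=#  (t=1,i=11, bit7=1)
  nb ##.: next=.  (t=0,i=1, bit6=0)
  nb #.#: next=.  (t=0,i=5, bit5=0)
  nb #..: next=.  (t=0,i=2, bit4=0)
  nb .##: next=#  (t=0,i=0, bit3=1)
  nb .#.: next=.  (t=0,i=4, bit2=0)
  nb ..#: next=#  (t=0,i=3, bit1=1)
  nb ...: next=#  (t=0,i=10, bit0=1)
  bits 10001011 = 139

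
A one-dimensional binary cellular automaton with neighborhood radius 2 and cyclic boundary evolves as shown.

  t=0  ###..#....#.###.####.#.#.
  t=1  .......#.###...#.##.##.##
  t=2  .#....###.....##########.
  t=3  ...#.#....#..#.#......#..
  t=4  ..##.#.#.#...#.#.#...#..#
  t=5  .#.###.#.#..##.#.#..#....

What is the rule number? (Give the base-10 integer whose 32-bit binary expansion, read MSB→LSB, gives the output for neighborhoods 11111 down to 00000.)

  [31] ##### => .  t=2,i=16
  [30] ####. => #  t=0,i=18
  [29] ###.# => .  t=0,i=14
  [28] ###.. => .  t=0,i=2
  [27] ##.## => #  t=0,i=15
  [26] ##.#. => #  t=0,i=20
  [25] ##..# => .  t=0,i=3
  [24] ##... => .  t=1,i=0
  [23] #.### => .  t=0,i=0
  [22] #.##. => #  t=1,i=17
  [21] #.#.# => #  t=0,i=21
  [20] #.#.. => #  t=3,i=5
  [19] #..## => #  t=4,i=1
  [18] #..#. => .  t=0,i=4
  [17] #...# => .  t=1,i=13
  [16] #.... => #  t=0,i=7
  [15] .#### => #  t=0,i=17
  [14] .###. => .  t=0,i=1
  [13] .##.# => #  t=1,i=18
  [12] .##.. => .  t=1,i=24
  [11] .#.## => #  t=0,i=11
  [10] .#.#. => .  t=0,i=22
  [9] .#..# => .  t=3,i=11
  [8] .#... => .  t=0,i=6
  [7] ..### => .  t=2,i=6
  [6] ..##. => .  t=4,i=2
  [5] ..#.# => #  t=0,i=10
  [4] ..#.. => .  t=0,i=5
  [3] ...## => #  t=2,i=5
  [2] ...#. => #  t=0,i=9
  [1] ....# => .  t=0,i=8
  [0] ..... => .  t=1,i=2
  bits 01001100011110011010100000101100 = 1283041324

1283041324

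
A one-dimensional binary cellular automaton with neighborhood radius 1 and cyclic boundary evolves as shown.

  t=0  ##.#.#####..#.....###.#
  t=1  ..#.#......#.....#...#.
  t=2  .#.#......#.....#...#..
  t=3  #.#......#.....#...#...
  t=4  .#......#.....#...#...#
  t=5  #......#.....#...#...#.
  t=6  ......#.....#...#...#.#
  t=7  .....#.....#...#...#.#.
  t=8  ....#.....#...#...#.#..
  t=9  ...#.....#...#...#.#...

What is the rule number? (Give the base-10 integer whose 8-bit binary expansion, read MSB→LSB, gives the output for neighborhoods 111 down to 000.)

34

  ###|.  b7=0 t=0,i=0
  ##.|.  b6=0 t=0,i=1
  #.#|#  b5=1 t=0,i=2
  #..|.  b4=0 t=0,i=10
  .##|.  b3=0 t=0,i=5
  .#.|.  b2=0 t=0,i=3
  ..#|#  b1=1 t=0,i=11
  ...|.  b0=0 t=0,i=14
  bits 00100010 = 34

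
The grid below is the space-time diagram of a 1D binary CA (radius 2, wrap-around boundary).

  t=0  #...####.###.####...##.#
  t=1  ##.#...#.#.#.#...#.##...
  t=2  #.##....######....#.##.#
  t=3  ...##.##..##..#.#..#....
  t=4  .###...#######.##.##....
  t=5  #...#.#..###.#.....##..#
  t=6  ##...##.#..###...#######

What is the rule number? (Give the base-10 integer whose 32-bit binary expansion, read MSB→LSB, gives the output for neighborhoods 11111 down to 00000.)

  ##### -> #   bit 31 = 1  t=2,i=10
  ####. -> .   bit 30 = 0  t=0,i=6
  ###.# -> #   bit 29 = 1  t=0,i=7
  ###.. -> .   bit 28 = 0  t=0,i=16
  ##.## -> .   bit 27 = 0  t=0,i=8
  ##.#. -> #   bit 26 = 1  t=1,i=2
  ##..# -> #   bit 25 = 1  t=3,i=8
  ##... -> #   bit 24 = 1  t=0,i=1
  #.### -> #   bit 23 = 1  t=0,i=9
  #.##. -> .   bit 22 = 0  t=0,i=23
  #.#.# -> #   bit 21 = 1  t=1,i=9
  #.#.. -> #   bit 20 = 1  t=1,i=3
  #..## -> #   bit 19 = 1  t=3,i=9
  #..#. -> #   bit 18 = 1  t=3,i=13
  #...# -> .   bit 17 = 0  t=0,i=2
  #.... -> .   bit 16 = 0  t=2,i=5
  .#### -> .   bit 15 = 0  t=0,i=5
  .###. -> .   bit 14 = 0  t=0,i=10
  .##.# -> .   bit 13 = 0  t=0,i=21
  .##.. -> #   bit 12 = 1  t=0,i=0
  .#.## -> #   bit 11 = 1  t=1,i=18
  .#.#. -> #   bit 10 = 1  t=1,i=8
  .#..# -> .   bit 9 = 0  t=3,i=17
  .#... -> .   bit 8 = 0  t=1,i=4
  ..### -> .   bit 7 = 0  t=0,i=4
  ..##. -> #   bit 6 = 1  t=0,i=20
  ..#.# -> .   bit 5 = 0  t=1,i=7
  ..#.. -> #   bit 4 = 1  t=3,i=19
  ...## -> #   bit 3 = 1  t=0,i=3
  ...#. -> .   bit 2 = 0  t=1,i=6
  ....# -> #   bit 1 = 1  t=2,i=6
  ..... -> .   bit 0 = 0  t=3,i=0
  bits 10100111101111000001110001011010 = 2814123098

2814123098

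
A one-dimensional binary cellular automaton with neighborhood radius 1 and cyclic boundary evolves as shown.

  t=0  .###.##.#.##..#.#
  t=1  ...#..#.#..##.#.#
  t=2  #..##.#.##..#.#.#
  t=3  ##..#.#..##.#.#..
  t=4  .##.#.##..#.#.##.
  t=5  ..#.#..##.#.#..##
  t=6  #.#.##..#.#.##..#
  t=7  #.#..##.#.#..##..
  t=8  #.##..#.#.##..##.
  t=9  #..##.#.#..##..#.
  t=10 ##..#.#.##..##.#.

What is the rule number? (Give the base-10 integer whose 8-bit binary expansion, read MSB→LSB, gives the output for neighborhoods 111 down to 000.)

  ### -> .   bit 7 = 0  t=0,i=2
  ##. -> #   bit 6 = 1  t=0,i=3
  #.# -> .   bit 5 = 0  t=0,i=0
  #.. -> #   bit 4 = 1  t=0,i=12
  .## -> .   bit 3 = 0  t=0,i=1
  .#. -> #   bit 2 = 1  t=0,i=8
  ..# -> .   bit 1 = 0  t=0,i=13
  ... -> .   bit 0 = 0  t=1,i=1
  bits 01010100 = 84

84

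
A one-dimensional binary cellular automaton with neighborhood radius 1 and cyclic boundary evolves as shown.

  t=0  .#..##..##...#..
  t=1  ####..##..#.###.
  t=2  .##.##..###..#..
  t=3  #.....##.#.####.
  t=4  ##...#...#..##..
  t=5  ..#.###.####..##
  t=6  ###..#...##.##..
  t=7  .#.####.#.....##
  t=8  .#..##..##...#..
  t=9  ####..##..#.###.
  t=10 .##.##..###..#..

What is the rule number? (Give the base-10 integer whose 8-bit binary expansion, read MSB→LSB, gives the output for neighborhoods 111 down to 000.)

  ###|#  b7=1 t=1,i=1
  ##.|.  b6=0 t=0,i=5
  #.#|.  b5=0 t=1,i=11
  #..|#  b4=1 t=0,i=2
  .##|.  b3=0 t=0,i=4
  .#.|#  b2=1 t=0,i=1
  ..#|#  b1=1 t=0,i=0
  ...|.  b0=0 t=0,i=11
  bits 10010110 = 150

150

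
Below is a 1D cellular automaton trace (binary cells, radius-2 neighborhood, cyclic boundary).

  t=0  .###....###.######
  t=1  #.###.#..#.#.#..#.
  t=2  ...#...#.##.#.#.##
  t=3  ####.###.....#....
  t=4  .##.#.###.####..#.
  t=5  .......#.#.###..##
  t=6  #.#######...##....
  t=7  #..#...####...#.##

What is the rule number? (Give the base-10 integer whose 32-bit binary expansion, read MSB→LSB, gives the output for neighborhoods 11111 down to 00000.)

1493354039

  ##### -> .   bit 31 = 0  t=0,i=14
  ####. -> #   bit 30 = 1  t=0,i=16
  ###.# -> .   bit 29 = 0  t=0,i=10
  ###.. -> #   bit 28 = 1  t=0,i=3
  ##.## -> #   bit 27 = 1  t=0,i=0
  ##.#. -> .   bit 26 = 0  t=1,i=5
  ##..# -> .   bit 25 = 0  t=4,i=14
  ##... -> #   bit 24 = 1  t=0,i=4
  #.### -> .   bit 23 = 0  t=0,i=1
  #.##. -> .   bit 22 = 0  t=2,i=9
  #.#.# -> .   bit 21 = 0  t=1,i=0
  #.#.. -> .   bit 20 = 0  t=1,i=6
  #..## -> .   bit 19 = 0  t=4,i=0
  #..#. -> .   bit 18 = 0  t=1,i=8
  #...# -> #   bit 17 = 1  t=2,i=1
  #.... -> .   bit 16 = 0  t=0,i=5
  .#### -> #   bit 15 = 1  t=0,i=13
  .###. -> #   bit 14 = 1  t=0,i=2
  .##.# -> .   bit 13 = 0  t=2,i=10
  .##.. -> .   bit 12 = 0  t=2,i=17
  .#.## -> .   bit 11 = 0  t=1,i=1
  .#.#. -> #   bit 10 = 1  t=1,i=10
  .#..# -> #   bit 9 = 1  t=1,i=7
  .#... -> .   bit 8 = 0  t=2,i=4
  ..### -> .   bit 7 = 0  t=0,i=8
  ..##. -> .   bit 6 = 0  t=4,i=1
  ..#.# -> #   bit 5 = 1  t=1,i=9
  ..#.. -> #   bit 4 = 1  t=2,i=3
  ...## -> .   bit 3 = 0  t=0,i=7
  ...#. -> #   bit 2 = 1  t=2,i=2
  ....# -> #   bit 1 = 1  t=0,i=6
  ..... -> #   bit 0 = 1  t=3,i=10
  bits 01011001000000101100011000110111 = 1493354039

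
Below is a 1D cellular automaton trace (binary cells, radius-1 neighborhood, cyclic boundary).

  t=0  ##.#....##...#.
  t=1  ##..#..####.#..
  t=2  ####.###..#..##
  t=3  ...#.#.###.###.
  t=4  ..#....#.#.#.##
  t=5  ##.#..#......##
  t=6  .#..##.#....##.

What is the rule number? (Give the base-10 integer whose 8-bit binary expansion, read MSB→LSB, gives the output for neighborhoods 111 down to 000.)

  nb ###: next=.  (t=1,i=8, bit7=0)
  nb ##.: next=#  (t=0,i=1, bit6=1)
  nb #.#: next=.  (t=0,i=2, bit5=0)
  nb #..: next=#  (t=0,i=4, bit4=1)
  nb .##: next=#  (t=0,i=0, bit3=1)
  nb .#.: next=.  (t=0,i=3, bit2=0)
  nb ..#: next=#  (t=0,i=7, bit1=1)
  nb ...: next=.  (t=0,i=5, bit0=0)
  bits 01011010 = 90

90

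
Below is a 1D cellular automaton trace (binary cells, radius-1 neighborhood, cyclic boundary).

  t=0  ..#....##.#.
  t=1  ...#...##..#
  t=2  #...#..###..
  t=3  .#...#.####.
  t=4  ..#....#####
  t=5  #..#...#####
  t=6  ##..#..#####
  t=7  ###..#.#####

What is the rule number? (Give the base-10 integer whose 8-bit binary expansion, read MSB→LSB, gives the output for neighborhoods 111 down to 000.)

  ###|#  b7=1 t=2,i=8
  ##.|#  b6=1 t=0,i=8
  #.#|.  b5=0 t=0,i=9
  #..|#  b4=1 t=0,i=3
  .##|#  b3=1 t=0,i=7
  .#.|.  b2=0 t=0,i=2
  ..#|.  b1=0 t=0,i=1
  ...|.  b0=0 t=0,i=0
  bits 11011000 = 216

216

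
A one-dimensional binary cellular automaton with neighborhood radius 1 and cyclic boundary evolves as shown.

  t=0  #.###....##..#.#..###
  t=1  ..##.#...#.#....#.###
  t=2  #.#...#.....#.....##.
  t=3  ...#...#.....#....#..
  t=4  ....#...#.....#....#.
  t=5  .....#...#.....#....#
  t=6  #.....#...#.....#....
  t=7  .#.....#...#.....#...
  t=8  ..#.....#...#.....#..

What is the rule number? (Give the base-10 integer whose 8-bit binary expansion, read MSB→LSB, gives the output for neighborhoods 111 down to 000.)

152

  ### -> #   bit 7 = 1  t=0,i=3
  ##. -> .   bit 6 = 0  t=0,i=0
  #.# -> .   bit 5 = 0  t=0,i=1
  #.. -> #   bit 4 = 1  t=0,i=5
  .## -> #   bit 3 = 1  t=0,i=2
  .#. -> .   bit 2 = 0  t=0,i=13
  ..# -> .   bit 1 = 0  t=0,i=8
  ... -> .   bit 0 = 0  t=0,i=6
  bits 10011000 = 152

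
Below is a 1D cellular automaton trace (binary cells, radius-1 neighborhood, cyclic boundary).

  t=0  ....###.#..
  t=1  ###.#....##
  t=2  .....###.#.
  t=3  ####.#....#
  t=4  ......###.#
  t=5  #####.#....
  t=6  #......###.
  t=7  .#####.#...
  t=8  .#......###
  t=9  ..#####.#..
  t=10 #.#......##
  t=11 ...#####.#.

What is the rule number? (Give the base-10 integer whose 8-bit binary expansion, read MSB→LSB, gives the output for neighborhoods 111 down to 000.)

25

  ### -> .   bit 7 = 0  t=0,i=5
  ##. -> .   bit 6 = 0  t=0,i=6
  #.# -> .   bit 5 = 0  t=0,i=7
  #.. -> #   bit 4 = 1  t=0,i=9
  .## -> #   bit 3 = 1  t=0,i=4
  .#. -> .   bit 2 = 0  t=0,i=8
  ..# -> .   bit 1 = 0  t=0,i=3
  ... -> #   bit 0 = 1  t=0,i=0
  bits 00011001 = 25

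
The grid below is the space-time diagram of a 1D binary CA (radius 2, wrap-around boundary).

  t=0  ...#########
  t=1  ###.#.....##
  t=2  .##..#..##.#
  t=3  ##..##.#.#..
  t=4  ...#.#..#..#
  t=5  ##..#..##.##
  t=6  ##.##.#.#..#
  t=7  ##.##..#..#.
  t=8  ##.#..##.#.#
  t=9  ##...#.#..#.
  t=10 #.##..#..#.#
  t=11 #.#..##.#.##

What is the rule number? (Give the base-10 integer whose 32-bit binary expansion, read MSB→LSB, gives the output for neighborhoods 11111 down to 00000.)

  #####|.  b31=0 t=0,i=5
  ####.|#  b30=1 t=0,i=10
  ###.#|#  b29=1 t=1,i=2
  ###..|#  b28=1 t=0,i=11
  ##.##|.  b27=0 t=5,i=9
  ##.#.|.  b26=0 t=1,i=3
  ##..#|.  b25=0 t=2,i=3
  ##...|#  b24=1 t=0,i=0
  #.###|.  b23=0 t=5,i=10
  #.##.|#  b22=1 t=2,i=1
  #.#.#|.  b21=0 t=2,i=11
  #.#..|.  b20=0 t=1,i=4
  #..##|#  b19=1 t=2,i=7
  #..#.|#  b18=1 t=2,i=4
  #...#|#  b17=1 t=0,i=1
  #....|.  b16=0 t=1,i=6
  .####|#  b15=1 t=0,i=4
  .###.|#  b14=1 t=6,i=0
  .##.#|#  b13=1 t=2,i=9
  .##..|.  b12=0 t=2,i=2
  .#.##|#  b11=1 t=2,i=0
  .#.#.|#  b10=1 t=3,i=8
  .#..#|.  b9=0 t=2,i=6
  .#...|#  b8=1 t=1,i=5
  ..###|.  b7=0 t=0,i=3
  ..##.|.  b6=0 t=2,i=8
  ..#.#|.  b5=0 t=4,i=3
  ..#..|#  b4=1 t=2,i=5
  ...##|#  b3=1 t=0,i=2
  ...#.|.  b2=0 t=4,i=2
  ....#|#  b1=1 t=1,i=8
  .....|.  b0=0 t=1,i=7
  bits 01110001010011101110110100011010 = 1900997914

1900997914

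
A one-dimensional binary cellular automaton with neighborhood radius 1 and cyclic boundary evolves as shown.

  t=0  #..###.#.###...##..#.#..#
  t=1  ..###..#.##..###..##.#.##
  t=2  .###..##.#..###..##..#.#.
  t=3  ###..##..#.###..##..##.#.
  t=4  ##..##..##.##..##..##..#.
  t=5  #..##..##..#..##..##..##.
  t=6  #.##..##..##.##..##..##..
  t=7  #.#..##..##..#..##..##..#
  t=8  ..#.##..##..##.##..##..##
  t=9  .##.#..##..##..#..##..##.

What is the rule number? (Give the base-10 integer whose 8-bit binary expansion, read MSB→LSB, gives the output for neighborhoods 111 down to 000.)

143

  ### -> #   bit 7 = 1  t=0,i=4
  ##. -> .   bit 6 = 0  t=0,i=0
  #.# -> .   bit 5 = 0  t=0,i=6
  #.. -> .   bit 4 = 0  t=0,i=1
  .## -> #   bit 3 = 1  t=0,i=3
  .#. -> #   bit 2 = 1  t=0,i=7
  ..# -> #   bit 1 = 1  t=0,i=2
  ... -> #   bit 0 = 1  t=0,i=13
  bits 10001111 = 143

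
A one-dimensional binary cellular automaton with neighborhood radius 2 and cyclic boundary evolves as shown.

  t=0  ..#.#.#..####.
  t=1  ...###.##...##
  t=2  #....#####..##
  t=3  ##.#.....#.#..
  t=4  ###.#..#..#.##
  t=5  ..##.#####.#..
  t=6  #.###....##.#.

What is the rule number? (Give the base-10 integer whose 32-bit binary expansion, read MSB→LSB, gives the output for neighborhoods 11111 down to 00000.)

  [31] ##### => .  t=2,i=7
  [30] ####. => .  t=0,i=11
  [29] ###.# => #  t=1,i=5
  [28] ###.. => #  t=0,i=12
  [27] ##.## => #  t=1,i=6
  [26] ##.#. => #  t=3,i=2
  [25] ##..# => .  t=2,i=10
  [24] ##... => #  t=0,i=13
  [23] #.### => .  t=4,i=12
  [22] #.##. => #  t=1,i=7
  [21] #.#.# => #  t=0,i=4
  [20] #.#.. => .  t=0,i=6
  [19] #..## => #  t=0,i=8
  [18] #..#. => #  t=4,i=6
  [17] #...# => .  t=0,i=0
  [16] #.... => .  t=2,i=2
  [15] .#### => .  t=0,i=10
  [14] .###. => .  t=1,i=4
  [13] .##.# => #  t=3,i=1
  [12] .##.. => #  t=1,i=8
  [11] .#.## => #  t=4,i=11
  [10] .#.#. => #  t=0,i=3
  [9] .#..# => #  t=0,i=7
  [8] .#... => #  t=3,i=4
  [7] ..### => .  t=0,i=9
  [6] ..##. => #  t=1,i=12
  [5] ..#.# => .  t=0,i=2
  [4] ..#.. => #  t=4,i=7
  [3] ...## => .  t=1,i=2
  [2] ...#. => .  t=0,i=1
  [1] ....# => #  t=2,i=3
  [0] ..... => .  t=3,i=6
  bits 00111101011011000011111101010010 = 1030504274

1030504274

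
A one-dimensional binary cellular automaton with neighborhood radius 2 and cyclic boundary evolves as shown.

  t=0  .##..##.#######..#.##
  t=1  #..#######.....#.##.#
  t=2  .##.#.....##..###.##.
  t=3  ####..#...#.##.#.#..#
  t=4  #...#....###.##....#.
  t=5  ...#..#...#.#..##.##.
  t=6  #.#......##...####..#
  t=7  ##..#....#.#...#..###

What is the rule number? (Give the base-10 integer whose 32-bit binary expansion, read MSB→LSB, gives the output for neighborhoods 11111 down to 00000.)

  ##### -> .   bit 31 = 0  t=0,i=10
  ####. -> .   bit 30 = 0  t=0,i=13
  ###.# -> .   bit 29 = 0  t=2,i=16
  ###.. -> .   bit 28 = 0  t=0,i=14
  ##.## -> #   bit 27 = 1  t=0,i=0
  ##.#. -> #   bit 26 = 1  t=2,i=3
  ##..# -> #   bit 25 = 1  t=0,i=3
  ##... -> #   bit 24 = 1  t=1,i=10
  #.### -> #   bit 23 = 1  t=0,i=8
  #.##. -> .   bit 22 = 0  t=0,i=1
  #.#.# -> .   bit 21 = 0  t=3,i=15
  #.#.. -> .   bit 20 = 0  t=2,i=4
  #..## -> #   bit 19 = 1  t=0,i=4
  #..#. -> .   bit 18 = 0  t=0,i=16
  #...# -> .   bit 17 = 0  t=3,i=8
  #.... -> #   bit 16 = 1  t=1,i=11
  .#### -> #   bit 15 = 1  t=0,i=9
  .###. -> #   bit 14 = 1  t=2,i=15
  .##.# -> #   bit 13 = 1  t=0,i=6
  .##.. -> .   bit 12 = 0  t=0,i=2
  .#.## -> #   bit 11 = 1  t=0,i=18
  .#.#. -> .   bit 10 = 0  t=3,i=16
  .#..# -> .   bit 9 = 0  t=3,i=18
  .#... -> .   bit 8 = 0  t=2,i=5
  ..### -> .   bit 7 = 0  t=1,i=3
  ..##. -> #   bit 6 = 1  t=0,i=5
  ..#.# -> #   bit 5 = 1  t=0,i=17
  ..#.. -> .   bit 4 = 0  t=3,i=6
  ...## -> .   bit 3 = 0  t=2,i=9
  ...#. -> #   bit 2 = 1  t=1,i=14
  ....# -> .   bit 1 = 0  t=1,i=13
  ..... -> .   bit 0 = 0  t=1,i=12
  bits 00001111100010011110100001100100 = 260696164

260696164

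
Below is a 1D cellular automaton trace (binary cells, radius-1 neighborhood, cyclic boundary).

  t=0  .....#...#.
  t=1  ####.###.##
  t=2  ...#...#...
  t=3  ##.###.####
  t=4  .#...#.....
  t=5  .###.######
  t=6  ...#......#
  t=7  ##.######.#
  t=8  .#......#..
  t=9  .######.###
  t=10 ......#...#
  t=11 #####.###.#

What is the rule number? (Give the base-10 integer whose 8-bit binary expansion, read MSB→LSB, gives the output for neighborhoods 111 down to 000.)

  [7] ### => .  t=1,i=0
  [6] ##. => #  t=1,i=3
  [5] #.# => .  t=1,i=4
  [4] #.. => #  t=0,i=6
  [3] .## => .  t=1,i=5
  [2] .#. => #  t=0,i=5
  [1] ..# => .  t=0,i=4
  [0] ... => #  t=0,i=0
  bits 01010101 = 85

85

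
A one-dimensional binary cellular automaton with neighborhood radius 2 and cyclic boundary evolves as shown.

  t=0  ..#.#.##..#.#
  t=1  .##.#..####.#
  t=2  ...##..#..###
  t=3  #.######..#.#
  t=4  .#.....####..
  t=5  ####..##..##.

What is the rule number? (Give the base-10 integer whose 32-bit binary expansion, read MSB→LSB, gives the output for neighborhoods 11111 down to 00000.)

  [31] ##### => .  t=3,i=4
  [30] ####. => .  t=1,i=9
  [29] ###.# => #  t=1,i=10
  [28] ###.. => #  t=2,i=12
  [27] ##.## => #  t=3,i=1
  [26] ##.#. => #  t=1,i=3
  [25] ##..# => #  t=0,i=8
  [24] ##... => #  t=2,i=0
  [23] #.### => .  t=3,i=2
  [22] #.##. => .  t=0,i=6
  [21] #.#.# => #  t=0,i=4
  [20] #.#.. => #  t=0,i=12
  [19] #..## => .  t=1,i=6
  [18] #..#. => #  t=0,i=1
  [17] #...# => .  t=2,i=1
  [16] #.... => #  t=4,i=3
  [15] .#### => .  t=1,i=8
  [14] .###. => .  t=2,i=11
  [13] .##.# => .  t=1,i=2
  [12] .##.. => #  t=0,i=7
  [11] .#.## => .  t=0,i=5
  [10] .#.#. => .  t=0,i=3
  [9] .#..# => .  t=0,i=0
  [8] .#... => #  t=4,i=2
  [7] ..### => #  t=1,i=7
  [6] ..##. => #  t=2,i=3
  [5] ..#.# => #  t=0,i=2
  [4] ..#.. => #  t=2,i=7
  [3] ...## => #  t=2,i=2
  [2] ...#. => #  t=4,i=0
  [1] ....# => .  t=4,i=5
  [0] ..... => .  t=4,i=4
  bits 00111111001101010001000111111100 = 1060442620

1060442620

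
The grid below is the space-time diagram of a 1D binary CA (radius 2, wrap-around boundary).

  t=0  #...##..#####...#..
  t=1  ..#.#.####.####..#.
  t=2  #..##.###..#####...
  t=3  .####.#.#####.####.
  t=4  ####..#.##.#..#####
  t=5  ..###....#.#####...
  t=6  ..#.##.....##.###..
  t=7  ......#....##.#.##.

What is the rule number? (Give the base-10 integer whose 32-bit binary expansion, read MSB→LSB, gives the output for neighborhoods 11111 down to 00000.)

  [31] ##### => .  t=0,i=10
  [30] ####. => #  t=0,i=11
  [29] ###.# => .  t=1,i=9
  [28] ###.. => #  t=0,i=12
  [27] ##.## => .  t=1,i=10
  [26] ##.#. => .  t=3,i=5
  [25] ##..# => #  t=0,i=6
  [24] ##... => #  t=0,i=13
  [23] #.### => #  t=1,i=6
  [22] #.##. => .  t=4,i=8
  [21] #.#.# => #  t=1,i=4
  [20] #.#.. => #  t=4,i=11
  [19] #..## => #  t=0,i=7
  [18] #..#. => .  t=0,i=18
  [17] #...# => #  t=0,i=2
  [16] #.... => .  t=5,i=6
  [15] .#### => #  t=0,i=9
  [14] .###. => .  t=2,i=7
  [13] .##.# => #  t=2,i=4
  [12] .##.. => .  t=0,i=5
  [11] .#.## => .  t=1,i=5
  [10] .#.#. => #  t=1,i=3
  [9] .#..# => #  t=0,i=17
  [8] .#... => .  t=0,i=1
  [7] ..### => #  t=0,i=8
  [6] ..##. => #  t=0,i=4
  [5] ..#.# => .  t=1,i=2
  [4] ..#.. => .  t=0,i=0
  [3] ...## => .  t=0,i=3
  [2] ...#. => .  t=0,i=15
  [1] ....# => .  t=5,i=0
  [0] ..... => .  t=5,i=18
  bits 01010011101110101010011011000000 = 1404741312

1404741312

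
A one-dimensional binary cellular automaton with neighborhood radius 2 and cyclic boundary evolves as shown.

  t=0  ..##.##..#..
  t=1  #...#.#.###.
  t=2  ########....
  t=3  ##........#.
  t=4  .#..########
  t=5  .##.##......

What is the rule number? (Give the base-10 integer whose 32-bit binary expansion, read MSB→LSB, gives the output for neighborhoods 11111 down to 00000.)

  [31] ##### => .  t=2,i=2
  [30] ####. => .  t=2,i=6
  [29] ###.# => .  t=1,i=10
  [28] ###.. => .  t=2,i=7
  [27] ##.## => #  t=0,i=4
  [26] ##.#. => .  t=1,i=11
  [25] ##..# => .  t=0,i=7
  [24] ##... => .  t=2,i=8
  [23] #.### => .  t=1,i=8
  [22] #.##. => .  t=0,i=5
  [21] #.#.# => #  t=1,i=6
  [20] #.#.. => #  t=1,i=0
  [19] #..## => .  t=4,i=3
  [18] #..#. => #  t=0,i=8
  [17] #...# => #  t=1,i=2
  [16] #.... => .  t=0,i=11
  [15] .#### => #  t=2,i=1
  [14] .###. => .  t=1,i=9
  [13] .##.# => .  t=0,i=3
  [12] .##.. => #  t=0,i=6
  [11] .#.## => #  t=1,i=7
  [10] .#.#. => #  t=1,i=5
  [9] .#..# => #  t=4,i=2
  [8] .#... => #  t=0,i=10
  [7] ..### => #  t=2,i=0
  [6] ..##. => .  t=0,i=2
  [5] ..#.# => #  t=1,i=4
  [4] ..#.. => #  t=0,i=9
  [3] ...## => .  t=0,i=1
  [2] ...#. => #  t=1,i=3
  [1] ....# => #  t=0,i=0
  [0] ..... => #  t=3,i=4
  bits 00001000001101101001111110110111 = 137797559

137797559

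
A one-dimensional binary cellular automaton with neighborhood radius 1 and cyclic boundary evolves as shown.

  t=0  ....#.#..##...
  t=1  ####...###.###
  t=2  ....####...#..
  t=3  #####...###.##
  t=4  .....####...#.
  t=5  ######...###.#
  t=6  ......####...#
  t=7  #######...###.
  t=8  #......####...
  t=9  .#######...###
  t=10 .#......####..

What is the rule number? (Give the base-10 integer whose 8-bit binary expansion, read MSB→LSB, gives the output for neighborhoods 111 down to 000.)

27

  ### -> .   bit 7 = 0  t=1,i=0
  ##. -> .   bit 6 = 0  t=0,i=10
  #.# -> .   bit 5 = 0  t=0,i=5
  #.. -> #   bit 4 = 1  t=0,i=7
  .## -> #   bit 3 = 1  t=0,i=9
  .#. -> .   bit 2 = 0  t=0,i=4
  ..# -> #   bit 1 = 1  t=0,i=3
  ... -> #   bit 0 = 1  t=0,i=0
  bits 00011011 = 27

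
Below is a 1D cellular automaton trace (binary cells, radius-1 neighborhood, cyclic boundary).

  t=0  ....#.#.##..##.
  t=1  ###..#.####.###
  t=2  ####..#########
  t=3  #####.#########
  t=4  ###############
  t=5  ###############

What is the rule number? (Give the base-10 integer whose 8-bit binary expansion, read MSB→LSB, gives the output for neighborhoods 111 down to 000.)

  ###|#  b7=1 t=1,i=0
  ##.|#  b6=1 t=0,i=9
  #.#|#  b5=1 t=0,i=5
  #..|#  b4=1 t=0,i=10
  .##|#  b3=1 t=0,i=8
  .#.|.  b2=0 t=0,i=4
  ..#|.  b1=0 t=0,i=3
  ...|#  b0=1 t=0,i=0
  bits 11111001 = 249

249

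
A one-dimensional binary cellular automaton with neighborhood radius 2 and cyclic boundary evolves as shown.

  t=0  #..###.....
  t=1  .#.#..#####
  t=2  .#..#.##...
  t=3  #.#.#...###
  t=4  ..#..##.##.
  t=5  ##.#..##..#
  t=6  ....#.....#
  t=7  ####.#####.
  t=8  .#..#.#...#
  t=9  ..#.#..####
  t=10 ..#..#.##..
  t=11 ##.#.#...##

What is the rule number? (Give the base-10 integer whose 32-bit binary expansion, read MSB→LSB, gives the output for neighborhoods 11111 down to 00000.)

153330599

  ##### -> .   bit 31 = 0  t=1,i=8
  ####. -> .   bit 30 = 0  t=1,i=9
  ###.# -> .   bit 29 = 0  t=1,i=10
  ###.. -> .   bit 28 = 0  t=0,i=5
  ##.## -> #   bit 27 = 1  t=4,i=7
  ##.#. -> .   bit 26 = 0  t=1,i=0
  ##..# -> .   bit 25 = 0  t=5,i=8
  ##... -> #   bit 24 = 1  t=0,i=6
  #.### -> .   bit 23 = 0  t=7,i=0
  #.##. -> .   bit 22 = 0  t=2,i=6
  #.#.# -> #   bit 21 = 1  t=1,i=1
  #.#.. -> .   bit 20 = 0  t=1,i=3
  #..## -> .   bit 19 = 0  t=0,i=2
  #..#. -> .   bit 18 = 0  t=2,i=3
  #...# -> #   bit 17 = 1  t=3,i=6
  #.... -> #   bit 16 = 1  t=0,i=7
  .#### -> #   bit 15 = 1  t=1,i=7
  .###. -> .   bit 14 = 0  t=0,i=4
  .##.# -> #   bit 13 = 1  t=4,i=6
  .##.. -> .   bit 12 = 0  t=2,i=7
  .#.## -> .   bit 11 = 0  t=2,i=5
  .#.#. -> .   bit 10 = 0  t=1,i=2
  .#..# -> #   bit 9 = 1  t=0,i=1
  .#... -> #   bit 8 = 1  t=3,i=5
  ..### -> #   bit 7 = 1  t=0,i=3
  ..##. -> .   bit 6 = 0  t=4,i=5
  ..#.# -> #   bit 5 = 1  t=2,i=4
  ..#.. -> .   bit 4 = 0  t=0,i=0
  ...## -> .   bit 3 = 0  t=3,i=7
  ...#. -> #   bit 2 = 1  t=0,i=10
  ....# -> #   bit 1 = 1  t=0,i=9
  ..... -> #   bit 0 = 1  t=0,i=8
  bits 00001001001000111010001110100111 = 153330599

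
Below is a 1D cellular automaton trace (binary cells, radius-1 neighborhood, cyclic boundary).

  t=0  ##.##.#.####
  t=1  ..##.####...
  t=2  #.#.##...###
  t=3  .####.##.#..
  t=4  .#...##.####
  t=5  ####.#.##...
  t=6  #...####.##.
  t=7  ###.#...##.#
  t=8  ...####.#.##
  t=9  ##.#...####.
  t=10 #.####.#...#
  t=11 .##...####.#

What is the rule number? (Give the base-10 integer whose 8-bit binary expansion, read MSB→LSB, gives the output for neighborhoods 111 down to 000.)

  nb ###: next=.  (t=0,i=0, bit7=0)
  nb ##.: next=.  (t=0,i=1, bit6=0)
  nb #.#: next=#  (t=0,i=2, bit5=1)
  nb #..: next=#  (t=1,i=9, bit4=1)
  nb .##: next=#  (t=0,i=3, bit3=1)
  nb .#.: next=#  (t=0,i=6, bit2=1)
  nb ..#: next=.  (t=1,i=1, bit1=0)
  nb ...: next=#  (t=1,i=0, bit0=1)
  bits 00111101 = 61

61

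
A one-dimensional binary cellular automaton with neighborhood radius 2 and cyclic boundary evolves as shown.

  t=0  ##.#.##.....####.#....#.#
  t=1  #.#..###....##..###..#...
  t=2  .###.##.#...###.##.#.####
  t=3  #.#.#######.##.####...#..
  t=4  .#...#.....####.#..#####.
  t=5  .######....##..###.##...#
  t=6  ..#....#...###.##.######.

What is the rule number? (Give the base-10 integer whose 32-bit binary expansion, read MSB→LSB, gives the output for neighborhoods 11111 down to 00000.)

  nb #####: next=.  (t=3,i=6, bit31=0)
  nb ####.: next=.  (t=0,i=14, bit30=0)
  nb ###.#: next=.  (t=0,i=1, bit29=0)
  nb ###..: next=.  (t=1,i=7, bit28=0)
  nb ##.##: next=#  (t=2,i=0, bit27=1)
  nb ##.#.: next=#  (t=0,i=2, bit26=1)
  nb ##..#: next=#  (t=1,i=14, bit25=1)
  nb ##...: next=#  (t=0,i=7, bit24=1)
  nb #.###: next=.  (t=0,i=24, bit23=0)
  nb #.##.: next=#  (t=0,i=5, bit22=1)
  nb #.#.#: next=.  (t=0,i=3, bit21=0)
  nb #.#..: next=#  (t=0,i=17, bit20=1)
  nb #..##: next=.  (t=1,i=4, bit19=0)
  nb #..#.: next=.  (t=1,i=20, bit18=0)
  nb #...#: next=#  (t=1,i=23, bit17=1)
  nb #....: next=.  (t=0,i=8, bit16=0)
  nb .####: next=#  (t=0,i=13, bit15=1)
  nb .###.: next=#  (t=0,i=0, bit14=1)
  nb .##.#: next=#  (t=2,i=6, bit13=1)
  nb .##..: next=#  (t=0,i=6, bit12=1)
  nb .#.##: next=.  (t=0,i=4, bit11=0)
  nb .#.#.: next=#  (t=1,i=1, bit10=1)
  nb .#..#: next=#  (t=1,i=3, bit9=1)
  nb .#...: next=#  (t=0,i=18, bit8=1)
  nb ..###: next=#  (t=0,i=12, bit7=1)
  nb ..##.: next=#  (t=1,i=12, bit6=1)
  nb ..#.#: next=.  (t=0,i=22, bit5=0)
  nb ..#..: next=#  (t=1,i=21, bit4=1)
  nb ...##: next=.  (t=0,i=11, bit3=0)
  nb ...#.: next=#  (t=0,i=21, bit2=1)
  nb ....#: next=.  (t=0,i=10, bit1=0)
  nb .....: next=.  (t=0,i=9, bit0=0)
  bits 00001111010100101111011111010100 = 257095636

257095636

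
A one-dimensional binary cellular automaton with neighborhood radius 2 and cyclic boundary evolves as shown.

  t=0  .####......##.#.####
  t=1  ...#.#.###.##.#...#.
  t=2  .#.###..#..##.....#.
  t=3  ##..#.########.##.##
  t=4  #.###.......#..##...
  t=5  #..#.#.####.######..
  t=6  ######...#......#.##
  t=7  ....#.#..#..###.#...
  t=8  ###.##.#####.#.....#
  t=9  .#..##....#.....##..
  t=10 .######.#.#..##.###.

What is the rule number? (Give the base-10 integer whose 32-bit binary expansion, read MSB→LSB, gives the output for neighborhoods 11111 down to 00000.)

  ##### -> .   bit 31 = 0  t=3,i=8
  ####. -> #   bit 30 = 1  t=0,i=3
  ###.# -> .   bit 29 = 0  t=0,i=19
  ###.. -> .   bit 28 = 0  t=0,i=4
  ##.## -> .   bit 27 = 0  t=0,i=0
  ##.#. -> .   bit 26 = 0  t=0,i=13
  ##..# -> #   bit 25 = 1  t=2,i=6
  ##... -> #   bit 24 = 1  t=0,i=5
  #.### -> .   bit 23 = 0  t=0,i=1
  #.##. -> #   bit 22 = 1  t=1,i=11
  #.#.# -> #   bit 21 = 1  t=0,i=14
  #.#.. -> .   bit 20 = 0  t=1,i=14
  #..## -> #   bit 19 = 1  t=2,i=10
  #..#. -> #   bit 18 = 1  t=2,i=0
  #...# -> .   bit 17 = 0  t=1,i=16
  #.... -> .   bit 16 = 0  t=0,i=6
  .#### -> .   bit 15 = 0  t=0,i=2
  .###. -> #   bit 14 = 1  t=1,i=8
  .##.# -> #   bit 13 = 1  t=0,i=12
  .##.. -> #   bit 12 = 1  t=2,i=12
  .#.## -> .   bit 11 = 0  t=0,i=15
  .#.#. -> #   bit 10 = 1  t=1,i=4
  .#..# -> #   bit 9 = 1  t=2,i=9
  .#... -> .   bit 8 = 0  t=1,i=15
  ..### -> .   bit 7 = 0  t=7,i=12
  ..##. -> #   bit 6 = 1  t=0,i=11
  ..#.# -> #   bit 5 = 1  t=1,i=3
  ..#.. -> #   bit 4 = 1  t=1,i=18
  ...## -> .   bit 3 = 0  t=0,i=10
  ...#. -> .   bit 2 = 0  t=1,i=2
  ....# -> #   bit 1 = 1  t=0,i=9
  ..... -> #   bit 0 = 1  t=0,i=7
  bits 01000011011011000111011001110011 = 1131181683

1131181683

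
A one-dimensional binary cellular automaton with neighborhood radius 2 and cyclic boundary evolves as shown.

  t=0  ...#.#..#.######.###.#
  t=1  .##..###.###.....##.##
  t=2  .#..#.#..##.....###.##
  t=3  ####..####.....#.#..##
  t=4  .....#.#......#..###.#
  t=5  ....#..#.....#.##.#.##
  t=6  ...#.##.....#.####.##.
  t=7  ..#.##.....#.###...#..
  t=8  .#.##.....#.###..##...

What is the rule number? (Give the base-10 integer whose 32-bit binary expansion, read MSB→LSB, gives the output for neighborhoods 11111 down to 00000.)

81717836

  nb #####: next=.  (t=0,i=12, bit31=0)
  nb ####.: next=.  (t=0,i=14, bit30=0)
  nb ###.#: next=.  (t=0,i=15, bit29=0)
  nb ###..: next=.  (t=1,i=11, bit28=0)
  nb ##.##: next=.  (t=0,i=16, bit27=0)
  nb ##.#.: next=#  (t=0,i=20, bit26=1)
  nb ##..#: next=.  (t=1,i=3, bit25=0)
  nb ##...: next=.  (t=1,i=12, bit24=0)
  nb #.###: next=#  (t=0,i=10, bit23=1)
  nb #.##.: next=#  (t=1,i=1, bit22=1)
  nb #.#.#: next=.  (t=5,i=18, bit21=0)
  nb #.#..: next=#  (t=0,i=5, bit20=1)
  nb #..##: next=#  (t=1,i=4, bit19=1)
  nb #..#.: next=#  (t=0,i=7, bit18=1)
  nb #...#: next=#  (t=0,i=1, bit17=1)
  nb #....: next=.  (t=1,i=13, bit16=0)
  nb .####: next=#  (t=0,i=11, bit15=1)
  nb .###.: next=#  (t=0,i=18, bit14=1)
  nb .##.#: next=#  (t=1,i=18, bit13=1)
  nb .##..: next=.  (t=1,i=2, bit12=0)
  nb .#.##: next=#  (t=0,i=9, bit11=1)
  nb .#.#.: next=.  (t=0,i=4, bit10=0)
  nb .#..#: next=#  (t=0,i=6, bit9=1)
  nb .#...: next=.  (t=0,i=0, bit8=0)
  nb ..###: next=.  (t=1,i=5, bit7=0)
  nb ..##.: next=#  (t=1,i=17, bit6=1)
  nb ..#.#: next=.  (t=0,i=3, bit5=0)
  nb ..#..: next=.  (t=4,i=14, bit4=0)
  nb ...##: next=#  (t=1,i=16, bit3=1)
  nb ...#.: next=#  (t=0,i=2, bit2=1)
  nb ....#: next=.  (t=1,i=15, bit1=0)
  nb .....: next=.  (t=1,i=14, bit0=0)
  bits 00000100110111101110101001001100 = 81717836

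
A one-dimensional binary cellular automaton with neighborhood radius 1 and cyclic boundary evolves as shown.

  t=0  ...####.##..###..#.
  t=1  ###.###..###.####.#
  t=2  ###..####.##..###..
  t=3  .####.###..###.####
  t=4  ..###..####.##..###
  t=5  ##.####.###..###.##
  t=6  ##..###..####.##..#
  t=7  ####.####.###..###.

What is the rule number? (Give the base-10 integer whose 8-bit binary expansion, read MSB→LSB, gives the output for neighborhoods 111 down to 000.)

  nb ###: next=#  (t=0,i=4, bit7=1)
  nb ##.: next=#  (t=0,i=6, bit6=1)
  nb #.#: next=.  (t=0,i=7, bit5=0)
  nb #..: next=#  (t=0,i=10, bit4=1)
  nb .##: next=.  (t=0,i=3, bit3=0)
  nb .#.: next=.  (t=0,i=17, bit2=0)
  nb ..#: next=#  (t=0,i=2, bit1=1)
  nb ...: next=#  (t=0,i=0, bit0=1)
  bits 11010011 = 211

211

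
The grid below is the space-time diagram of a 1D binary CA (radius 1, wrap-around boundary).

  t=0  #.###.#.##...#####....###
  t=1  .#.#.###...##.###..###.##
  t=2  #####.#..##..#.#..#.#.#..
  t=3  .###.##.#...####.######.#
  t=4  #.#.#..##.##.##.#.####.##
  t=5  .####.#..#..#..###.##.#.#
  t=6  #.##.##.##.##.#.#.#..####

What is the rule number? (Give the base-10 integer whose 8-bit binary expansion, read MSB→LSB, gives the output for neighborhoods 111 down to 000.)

167

  ###|#  b7=1 t=0,i=3
  ##.|.  b6=0 t=0,i=0
  #.#|#  b5=1 t=0,i=1
  #..|.  b4=0 t=0,i=10
  .##|.  b3=0 t=0,i=2
  .#.|#  b2=1 t=0,i=6
  ..#|#  b1=1 t=0,i=12
  ...|#  b0=1 t=0,i=11
  bits 10100111 = 167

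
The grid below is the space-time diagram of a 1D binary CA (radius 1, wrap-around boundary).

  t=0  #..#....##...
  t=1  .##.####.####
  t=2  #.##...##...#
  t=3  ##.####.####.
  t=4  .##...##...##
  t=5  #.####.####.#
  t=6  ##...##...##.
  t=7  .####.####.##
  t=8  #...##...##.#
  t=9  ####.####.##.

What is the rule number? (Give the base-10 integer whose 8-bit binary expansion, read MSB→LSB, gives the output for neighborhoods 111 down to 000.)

115

  ### -> .   bit 7 = 0  t=1,i=5
  ##. -> #   bit 6 = 1  t=0,i=9
  #.# -> #   bit 5 = 1  t=1,i=0
  #.. -> #   bit 4 = 1  t=0,i=1
  .## -> .   bit 3 = 0  t=0,i=8
  .#. -> .   bit 2 = 0  t=0,i=0
  ..# -> #   bit 1 = 1  t=0,i=2
  ... -> #   bit 0 = 1  t=0,i=5
  bits 01110011 = 115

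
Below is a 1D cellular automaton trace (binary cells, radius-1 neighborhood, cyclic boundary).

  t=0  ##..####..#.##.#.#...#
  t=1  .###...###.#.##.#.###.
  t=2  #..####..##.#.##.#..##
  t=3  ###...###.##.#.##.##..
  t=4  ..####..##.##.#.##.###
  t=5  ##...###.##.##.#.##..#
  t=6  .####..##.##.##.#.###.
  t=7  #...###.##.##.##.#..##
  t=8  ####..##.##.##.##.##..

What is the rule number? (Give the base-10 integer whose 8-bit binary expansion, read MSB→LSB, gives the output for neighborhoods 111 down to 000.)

115

  ###|.  b7=0 t=0,i=0
  ##.|#  b6=1 t=0,i=1
  #.#|#  b5=1 t=0,i=11
  #..|#  b4=1 t=0,i=2
  .##|.  b3=0 t=0,i=4
  .#.|.  b2=0 t=0,i=10
  ..#|#  b1=1 t=0,i=3
  ...|#  b0=1 t=0,i=19
  bits 01110011 = 115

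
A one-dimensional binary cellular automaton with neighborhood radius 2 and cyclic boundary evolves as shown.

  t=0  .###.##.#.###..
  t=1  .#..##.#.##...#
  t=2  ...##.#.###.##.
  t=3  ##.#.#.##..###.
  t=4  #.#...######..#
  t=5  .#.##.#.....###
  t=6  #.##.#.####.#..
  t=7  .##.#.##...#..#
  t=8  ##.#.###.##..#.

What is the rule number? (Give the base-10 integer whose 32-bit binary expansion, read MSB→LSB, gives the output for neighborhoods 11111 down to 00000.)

248453575

  [31] ##### => .  t=4,i=8
  [30] ####. => .  t=4,i=10
  [29] ###.# => .  t=0,i=3
  [28] ###.. => .  t=0,i=12
  [27] ##.## => #  t=0,i=4
  [26] ##.#. => #  t=0,i=7
  [25] ##..# => #  t=3,i=9
  [24] ##... => .  t=0,i=13
  [23] #.### => #  t=0,i=10
  [22] #.##. => #  t=0,i=5
  [21] #.#.# => .  t=0,i=8
  [20] #.#.. => .  t=1,i=1
  [19] #..## => #  t=1,i=3
  [18] #..#. => #  t=6,i=14
  [17] #...# => #  t=0,i=14
  [16] #.... => #  t=2,i=0
  [15] .#### => .  t=4,i=7
  [14] .###. => .  t=0,i=2
  [13] .##.# => .  t=0,i=6
  [12] .##.. => #  t=1,i=10
  [11] .#.## => #  t=0,i=9
  [10] .#.#. => .  t=1,i=0
  [9] .#..# => .  t=1,i=2
  [8] .#... => #  t=4,i=3
  [7] ..### => #  t=0,i=1
  [6] ..##. => #  t=1,i=4
  [5] ..#.# => .  t=1,i=14
  [4] ..#.. => .  t=7,i=11
  [3] ...## => .  t=0,i=0
  [2] ...#. => #  t=1,i=13
  [1] ....# => #  t=2,i=1
  [0] ..... => #  t=5,i=9
  bits 00001110110011110001100111000111 = 248453575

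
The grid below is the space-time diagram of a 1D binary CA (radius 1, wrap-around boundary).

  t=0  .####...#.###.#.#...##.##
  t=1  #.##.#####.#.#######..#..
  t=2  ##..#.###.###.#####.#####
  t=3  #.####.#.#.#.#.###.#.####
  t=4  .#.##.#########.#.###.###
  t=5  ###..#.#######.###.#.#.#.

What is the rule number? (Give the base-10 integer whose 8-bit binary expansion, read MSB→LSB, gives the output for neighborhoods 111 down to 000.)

183

  ### -> #   bit 7 = 1  t=0,i=2
  ##. -> .   bit 6 = 0  t=0,i=4
  #.# -> #   bit 5 = 1  t=0,i=0
  #.. -> #   bit 4 = 1  t=0,i=5
  .## -> .   bit 3 = 0  t=0,i=1
  .#. -> #   bit 2 = 1  t=0,i=8
  ..# -> #   bit 1 = 1  t=0,i=7
  ... -> #   bit 0 = 1  t=0,i=6
  bits 10110111 = 183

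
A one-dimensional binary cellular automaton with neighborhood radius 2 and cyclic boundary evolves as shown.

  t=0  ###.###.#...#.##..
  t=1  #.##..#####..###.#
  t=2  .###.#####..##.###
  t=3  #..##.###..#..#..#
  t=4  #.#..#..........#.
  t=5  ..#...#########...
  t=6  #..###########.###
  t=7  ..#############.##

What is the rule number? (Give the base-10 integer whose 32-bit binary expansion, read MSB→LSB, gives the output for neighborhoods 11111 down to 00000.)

3982203275

  ##### -> #   bit 31 = 1  t=1,i=8
  ####. -> #   bit 30 = 1  t=1,i=9
  ###.# -> #   bit 29 = 1  t=0,i=2
  ###.. -> .   bit 28 = 0  t=1,i=10
  ##.## -> #   bit 27 = 1  t=0,i=3
  ##.#. -> #   bit 26 = 1  t=0,i=7
  ##..# -> .   bit 25 = 0  t=0,i=16
  ##... -> #   bit 24 = 1  t=5,i=15
  #.### -> .   bit 23 = 0  t=0,i=4
  #.##. -> #   bit 22 = 1  t=0,i=14
  #.#.# -> .   bit 21 = 0  t=4,i=0
  #.#.. -> #   bit 20 = 1  t=0,i=8
  #..## -> #   bit 19 = 1  t=0,i=17
  #..#. -> .   bit 18 = 0  t=3,i=10
  #...# -> #   bit 17 = 1  t=0,i=10
  #.... -> #   bit 16 = 1  t=4,i=7
  .#### -> #   bit 15 = 1  t=1,i=7
  .###. -> .   bit 14 = 0  t=0,i=1
  .##.# -> .   bit 13 = 0  t=1,i=0
  .##.. -> #   bit 12 = 1  t=0,i=15
  .#.## -> #   bit 11 = 1  t=0,i=13
  .#.#. -> .   bit 10 = 0  t=4,i=1
  .#..# -> .   bit 9 = 0  t=3,i=12
  .#... -> #   bit 8 = 1  t=0,i=9
  ..### -> #   bit 7 = 1  t=0,i=0
  ..##. -> .   bit 6 = 0  t=2,i=12
  ..#.# -> .   bit 5 = 0  t=0,i=12
  ..#.. -> .   bit 4 = 0  t=3,i=11
  ...## -> #   bit 3 = 1  t=5,i=5
  ...#. -> .   bit 2 = 0  t=0,i=11
  ....# -> #   bit 1 = 1  t=4,i=14
  ..... -> #   bit 0 = 1  t=4,i=8
  bits 11101101010110111001100110001011 = 3982203275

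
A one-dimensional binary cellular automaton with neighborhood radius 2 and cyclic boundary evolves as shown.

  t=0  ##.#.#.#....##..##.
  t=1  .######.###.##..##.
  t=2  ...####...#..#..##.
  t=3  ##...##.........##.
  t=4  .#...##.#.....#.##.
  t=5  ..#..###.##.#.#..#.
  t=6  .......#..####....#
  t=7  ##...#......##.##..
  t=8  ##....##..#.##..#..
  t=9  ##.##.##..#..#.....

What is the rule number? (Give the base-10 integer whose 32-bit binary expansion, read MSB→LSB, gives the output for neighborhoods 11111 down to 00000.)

4095817058

  ##### -> #   bit 31 = 1  t=1,i=3
  ####. -> #   bit 30 = 1  t=1,i=5
  ###.# -> #   bit 29 = 1  t=1,i=6
  ###.. -> #   bit 28 = 1  t=2,i=6
  ##.## -> .   bit 27 = 0  t=0,i=18
  ##.#. -> #   bit 26 = 1  t=0,i=2
  ##..# -> .   bit 25 = 0  t=0,i=14
  ##... -> .   bit 24 = 0  t=2,i=7
  #.### -> .   bit 23 = 0  t=1,i=8
  #.##. -> .   bit 22 = 0  t=0,i=0
  #.#.# -> #   bit 21 = 1  t=0,i=3
  #.#.. -> .   bit 20 = 0  t=0,i=7
  #..## -> .   bit 19 = 0  t=0,i=15
  #..#. -> .   bit 18 = 0  t=2,i=12
  #...# -> .   bit 17 = 0  t=2,i=8
  #.... -> #   bit 16 = 1  t=0,i=9
  .#### -> .   bit 15 = 0  t=1,i=2
  .###. -> .   bit 14 = 0  t=1,i=9
  .##.# -> #   bit 13 = 1  t=0,i=1
  .##.. -> #   bit 12 = 1  t=0,i=13
  .#.## -> .   bit 11 = 0  t=4,i=15
  .#.#. -> #   bit 10 = 1  t=0,i=4
  .#..# -> .   bit 9 = 0  t=2,i=11
  .#... -> #   bit 8 = 1  t=0,i=8
  ..### -> .   bit 7 = 0  t=1,i=1
  ..##. -> #   bit 6 = 1  t=0,i=12
  ..#.# -> #   bit 5 = 1  t=4,i=14
  ..#.. -> .   bit 4 = 0  t=2,i=10
  ...## -> .   bit 3 = 0  t=0,i=11
  ...#. -> .   bit 2 = 0  t=2,i=9
  ....# -> #   bit 1 = 1  t=0,i=10
  ..... -> .   bit 0 = 0  t=3,i=9
  bits 11110100001000010011010101100010 = 4095817058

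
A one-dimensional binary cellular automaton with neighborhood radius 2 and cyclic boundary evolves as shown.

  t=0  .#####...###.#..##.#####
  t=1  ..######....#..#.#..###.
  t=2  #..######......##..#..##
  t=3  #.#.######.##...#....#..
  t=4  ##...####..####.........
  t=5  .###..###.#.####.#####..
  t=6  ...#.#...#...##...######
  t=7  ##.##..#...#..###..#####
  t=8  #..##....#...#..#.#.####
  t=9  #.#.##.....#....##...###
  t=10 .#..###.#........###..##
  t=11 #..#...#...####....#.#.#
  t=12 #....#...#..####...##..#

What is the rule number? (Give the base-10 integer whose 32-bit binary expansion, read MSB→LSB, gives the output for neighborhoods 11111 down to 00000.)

  #####|#  b31=1 t=0,i=3
  ####.|#  b30=1 t=0,i=4
  ###.#|.  b29=0 t=0,i=11
  ###..|#  b28=1 t=0,i=5
  ##.##|.  b27=0 t=0,i=0
  ##.#.|#  b26=1 t=0,i=12
  ##..#|.  b25=0 t=2,i=1
  ##...|#  b24=1 t=0,i=6
  #.###|.  b23=0 t=0,i=1
  #.##.|#  b22=1 t=3,i=11
  #.#.#|.  b21=0 t=3,i=2
  #.#..|.  b20=0 t=0,i=13
  #..##|#  b19=1 t=0,i=15
  #..#.|.  b18=0 t=1,i=14
  #...#|#  b17=1 t=0,i=7
  #....|.  b16=0 t=1,i=9
  .####|#  b15=1 t=0,i=2
  .###.|.  b14=0 t=0,i=10
  .##.#|#  b13=1 t=0,i=17
  .##..|#  b12=1 t=2,i=16
  .#.##|.  b11=0 t=3,i=3
  .#.#.|#  b10=1 t=1,i=16
  .#..#|.  b9=0 t=0,i=14
  .#...|.  b8=0 t=3,i=17
  ..###|.  b7=0 t=0,i=9
  ..##.|.  b6=0 t=0,i=16
  ..#.#|#  b5=1 t=1,i=15
  ..#..|.  b4=0 t=1,i=12
  ...##|.  b3=0 t=0,i=8
  ...#.|.  b2=0 t=1,i=11
  ....#|.  b1=0 t=1,i=10
  .....|#  b0=1 t=2,i=11
  bits 11010101010010101011010000100001 = 3578442785

3578442785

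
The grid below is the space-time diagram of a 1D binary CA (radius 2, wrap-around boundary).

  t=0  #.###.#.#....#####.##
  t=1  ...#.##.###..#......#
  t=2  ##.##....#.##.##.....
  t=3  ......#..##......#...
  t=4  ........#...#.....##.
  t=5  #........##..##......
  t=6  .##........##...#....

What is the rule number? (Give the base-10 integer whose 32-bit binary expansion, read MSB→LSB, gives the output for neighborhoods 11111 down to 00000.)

  ##### -> .   bit 31 = 0  t=0,i=15
  ####. -> .   bit 30 = 0  t=0,i=16
  ###.# -> .   bit 29 = 0  t=0,i=0
  ###.. -> .   bit 28 = 0  t=1,i=10
  ##.## -> .   bit 27 = 0  t=0,i=1
  ##.#. -> #   bit 26 = 1  t=0,i=5
  ##..# -> #   bit 25 = 1  t=1,i=11
  ##... -> .   bit 24 = 0  t=2,i=5
  #.### -> .   bit 23 = 0  t=0,i=2
  #.##. -> .   bit 22 = 0  t=1,i=5
  #.#.# -> #   bit 21 = 1  t=0,i=6
  #.#.. -> #   bit 20 = 1  t=0,i=8
  #..## -> #   bit 19 = 1  t=3,i=8
  #..#. -> #   bit 18 = 1  t=1,i=12
  #...# -> #   bit 17 = 1  t=1,i=1
  #.... -> #   bit 16 = 1  t=0,i=10
  .#### -> .   bit 15 = 0  t=0,i=14
  .###. -> #   bit 14 = 1  t=0,i=3
  .##.# -> .   bit 13 = 0  t=1,i=6
  .##.. -> .   bit 12 = 0  t=2,i=4
  .#.## -> #   bit 11 = 1  t=1,i=4
  .#.#. -> .   bit 10 = 0  t=0,i=7
  .#..# -> .   bit 9 = 0  t=3,i=7
  .#... -> #   bit 8 = 1  t=0,i=9
  ..### -> #   bit 7 = 1  t=0,i=13
  ..##. -> .   bit 6 = 0  t=2,i=0
  ..#.# -> #   bit 5 = 1  t=1,i=3
  ..#.. -> .   bit 4 = 0  t=1,i=13
  ...## -> .   bit 3 = 0  t=0,i=12
  ...#. -> .   bit 2 = 0  t=1,i=2
  ....# -> .   bit 1 = 0  t=0,i=11
  ..... -> .   bit 0 = 0  t=1,i=16
  bits 00000110001111110100100110100000 = 104810912

104810912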